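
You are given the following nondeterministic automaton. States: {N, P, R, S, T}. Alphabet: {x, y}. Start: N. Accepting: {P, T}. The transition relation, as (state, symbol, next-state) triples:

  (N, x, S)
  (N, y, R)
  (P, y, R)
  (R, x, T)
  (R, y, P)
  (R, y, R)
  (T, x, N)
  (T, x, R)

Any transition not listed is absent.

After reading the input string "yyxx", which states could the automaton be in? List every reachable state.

{N, R}

Start in {N}.
Read 'y': N→{R}; now {R}.
Read 'y': R→{P, R}; now {P, R}.
Read 'x': P→∅, R→{T}; now {T}.
Read 'x': T→{N, R}; now {N, R}.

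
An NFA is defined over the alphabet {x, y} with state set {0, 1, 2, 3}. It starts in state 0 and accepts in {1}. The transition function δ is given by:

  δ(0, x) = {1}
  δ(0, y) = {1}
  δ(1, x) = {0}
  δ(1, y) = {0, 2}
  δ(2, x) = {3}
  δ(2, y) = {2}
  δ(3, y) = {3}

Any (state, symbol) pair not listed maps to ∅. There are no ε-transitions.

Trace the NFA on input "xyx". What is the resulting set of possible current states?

{1, 3}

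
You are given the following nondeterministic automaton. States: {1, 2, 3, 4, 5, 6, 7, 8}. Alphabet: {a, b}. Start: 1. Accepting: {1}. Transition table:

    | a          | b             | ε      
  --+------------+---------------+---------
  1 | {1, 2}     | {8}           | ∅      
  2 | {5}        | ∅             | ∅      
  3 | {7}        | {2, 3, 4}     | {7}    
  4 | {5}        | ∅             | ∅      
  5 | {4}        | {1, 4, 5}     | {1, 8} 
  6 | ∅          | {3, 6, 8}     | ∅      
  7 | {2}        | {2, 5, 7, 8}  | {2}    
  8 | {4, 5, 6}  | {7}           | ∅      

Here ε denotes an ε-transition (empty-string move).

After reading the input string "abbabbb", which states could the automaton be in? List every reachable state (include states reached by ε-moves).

{1, 2, 4, 5, 7, 8}

Start in {1}.
Read 'a': {1} → {1, 2}.
Read 'b': {1, 2} → {8}.
Read 'b': {8} → {2, 7}.
Read 'a': {2, 7} → {1, 2, 5, 8}.
Read 'b': {1, 2, 5, 8} → {1, 2, 4, 5, 7, 8}.
Read 'b': {1, 2, 4, 5, 7, 8} → {1, 2, 4, 5, 7, 8}.
Read 'b': {1, 2, 4, 5, 7, 8} → {1, 2, 4, 5, 7, 8}.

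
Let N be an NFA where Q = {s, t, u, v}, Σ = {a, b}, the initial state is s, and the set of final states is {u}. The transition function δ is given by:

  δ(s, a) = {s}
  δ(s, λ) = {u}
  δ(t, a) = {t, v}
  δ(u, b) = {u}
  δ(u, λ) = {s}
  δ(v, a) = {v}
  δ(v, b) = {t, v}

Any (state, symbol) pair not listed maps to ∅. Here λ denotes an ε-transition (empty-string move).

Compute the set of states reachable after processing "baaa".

{s, u}

Start: ε-closure({s}) = {s, u}.
Read 'b': s→∅, u→{u}; union {u}; ε-closure = {s, u}.
Read 'a': s→{s}, u→∅; union {s}; ε-closure = {s, u}.
Read 'a': s→{s}, u→∅; union {s}; ε-closure = {s, u}.
Read 'a': s→{s}, u→∅; union {s}; ε-closure = {s, u}.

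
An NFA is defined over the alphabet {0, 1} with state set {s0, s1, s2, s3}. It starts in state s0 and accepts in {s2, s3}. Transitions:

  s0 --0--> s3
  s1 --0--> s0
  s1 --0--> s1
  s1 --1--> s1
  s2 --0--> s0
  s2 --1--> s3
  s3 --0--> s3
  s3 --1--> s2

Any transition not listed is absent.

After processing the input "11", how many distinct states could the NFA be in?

0

Start in {s0}.
Read '1': {s0} → ∅.
The set is empty and remains empty for the remaining 1 symbol.
That set has 0 states.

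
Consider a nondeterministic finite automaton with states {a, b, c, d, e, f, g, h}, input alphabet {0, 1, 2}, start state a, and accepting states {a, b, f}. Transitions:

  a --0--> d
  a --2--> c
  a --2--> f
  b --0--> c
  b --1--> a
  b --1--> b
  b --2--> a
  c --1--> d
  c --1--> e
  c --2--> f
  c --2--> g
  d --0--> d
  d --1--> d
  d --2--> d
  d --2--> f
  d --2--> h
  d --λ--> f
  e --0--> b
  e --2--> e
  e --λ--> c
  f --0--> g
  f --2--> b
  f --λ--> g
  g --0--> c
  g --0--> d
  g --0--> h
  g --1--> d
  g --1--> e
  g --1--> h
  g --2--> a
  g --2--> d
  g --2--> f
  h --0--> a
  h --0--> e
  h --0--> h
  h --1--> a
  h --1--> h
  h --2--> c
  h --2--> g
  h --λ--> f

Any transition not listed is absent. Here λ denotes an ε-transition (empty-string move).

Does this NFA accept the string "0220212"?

Yes

Start in {a}.
Read '0': {a} → {d, f, g}.
Read '2': {d, f, g} → {a, b, d, f, g, h}.
Read '2': {a, b, d, f, g, h} → {a, b, c, d, f, g, h}.
Read '0': {a, b, c, d, f, g, h} → {a, c, d, e, f, g, h}.
Read '2': {a, c, d, e, f, g, h} → {a, b, c, d, e, f, g, h}.
Read '1': {a, b, c, d, e, f, g, h} → {a, b, c, d, e, f, g, h}.
Read '2': {a, b, c, d, e, f, g, h} → {a, b, c, d, e, f, g, h}.
The final set {a, b, c, d, e, f, g, h} contains the accepting states a, b, f.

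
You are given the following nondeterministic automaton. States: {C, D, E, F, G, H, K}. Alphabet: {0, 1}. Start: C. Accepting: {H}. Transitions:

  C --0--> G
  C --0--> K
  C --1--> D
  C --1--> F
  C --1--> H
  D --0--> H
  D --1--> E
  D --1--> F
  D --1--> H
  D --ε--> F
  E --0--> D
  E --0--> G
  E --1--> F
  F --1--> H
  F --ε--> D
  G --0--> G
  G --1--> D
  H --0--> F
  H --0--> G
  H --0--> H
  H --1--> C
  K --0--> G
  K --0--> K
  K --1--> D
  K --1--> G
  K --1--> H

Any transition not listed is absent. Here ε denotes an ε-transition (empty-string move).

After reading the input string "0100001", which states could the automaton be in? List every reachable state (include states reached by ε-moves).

{C, D, E, F, H}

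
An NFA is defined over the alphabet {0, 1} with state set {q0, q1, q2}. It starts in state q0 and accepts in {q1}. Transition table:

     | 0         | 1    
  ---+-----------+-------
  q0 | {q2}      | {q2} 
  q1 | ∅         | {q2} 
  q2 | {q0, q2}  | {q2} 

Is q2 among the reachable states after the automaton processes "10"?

Yes

Start in {q0}.
Read '1': {q0} → {q2}.
Read '0': {q2} → {q0, q2}.
State q2 is in {q0, q2}.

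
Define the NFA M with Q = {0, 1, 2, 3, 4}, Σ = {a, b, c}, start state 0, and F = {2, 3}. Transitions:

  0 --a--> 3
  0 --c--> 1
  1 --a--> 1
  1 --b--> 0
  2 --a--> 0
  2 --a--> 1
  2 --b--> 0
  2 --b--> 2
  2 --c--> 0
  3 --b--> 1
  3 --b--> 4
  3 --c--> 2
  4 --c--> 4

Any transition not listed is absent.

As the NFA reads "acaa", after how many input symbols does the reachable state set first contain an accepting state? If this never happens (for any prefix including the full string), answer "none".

1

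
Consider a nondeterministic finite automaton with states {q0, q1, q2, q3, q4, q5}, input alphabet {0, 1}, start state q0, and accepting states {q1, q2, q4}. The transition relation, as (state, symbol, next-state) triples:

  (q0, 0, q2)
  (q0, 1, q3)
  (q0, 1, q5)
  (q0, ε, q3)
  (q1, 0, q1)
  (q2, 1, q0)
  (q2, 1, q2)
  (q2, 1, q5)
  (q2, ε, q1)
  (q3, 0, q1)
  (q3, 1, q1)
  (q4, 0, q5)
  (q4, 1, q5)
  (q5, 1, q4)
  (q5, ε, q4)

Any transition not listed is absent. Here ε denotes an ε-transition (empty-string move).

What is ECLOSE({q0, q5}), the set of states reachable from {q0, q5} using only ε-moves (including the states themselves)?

Begin with {q0, q5}.
ε-move q0 → q3; add q3.
ε-move q5 → q4; add q4.

{q0, q3, q4, q5}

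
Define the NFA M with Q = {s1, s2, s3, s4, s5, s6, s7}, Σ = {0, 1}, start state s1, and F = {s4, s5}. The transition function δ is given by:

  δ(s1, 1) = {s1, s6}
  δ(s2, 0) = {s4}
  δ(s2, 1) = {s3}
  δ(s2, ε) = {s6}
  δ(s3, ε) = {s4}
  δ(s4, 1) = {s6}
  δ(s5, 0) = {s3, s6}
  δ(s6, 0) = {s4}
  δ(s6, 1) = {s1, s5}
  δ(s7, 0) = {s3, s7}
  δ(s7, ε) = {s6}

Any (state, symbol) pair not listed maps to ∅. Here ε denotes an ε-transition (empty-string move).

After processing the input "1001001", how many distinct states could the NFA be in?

0

Start in {s1}.
Read '1': s1→{s1, s6}; now {s1, s6}.
Read '0': s1→∅, s6→{s4}; now {s4}.
Read '0': s4→∅; now ∅.
The set is empty and remains empty for the remaining 4 symbols.
That set has 0 states.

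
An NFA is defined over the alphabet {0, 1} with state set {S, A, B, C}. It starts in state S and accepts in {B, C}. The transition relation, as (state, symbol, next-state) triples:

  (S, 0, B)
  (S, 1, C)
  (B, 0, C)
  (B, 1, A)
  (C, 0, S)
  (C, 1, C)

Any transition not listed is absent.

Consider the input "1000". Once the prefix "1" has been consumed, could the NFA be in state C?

Start in {S}.
Read '1': {S} → {C}.
State C is in {C}.

Yes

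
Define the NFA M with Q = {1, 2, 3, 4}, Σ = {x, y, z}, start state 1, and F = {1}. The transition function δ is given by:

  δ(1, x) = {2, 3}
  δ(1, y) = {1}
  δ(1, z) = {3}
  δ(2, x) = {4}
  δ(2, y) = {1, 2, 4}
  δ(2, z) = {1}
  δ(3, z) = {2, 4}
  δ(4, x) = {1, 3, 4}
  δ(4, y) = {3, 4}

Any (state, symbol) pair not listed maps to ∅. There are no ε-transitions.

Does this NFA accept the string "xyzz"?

Start in {1}.
Read 'x': {1} → {2, 3}.
Read 'y': {2, 3} → {1, 2, 4}.
Read 'z': {1, 2, 4} → {1, 3}.
Read 'z': {1, 3} → {2, 3, 4}.
The final set {2, 3, 4} contains no accepting state.

No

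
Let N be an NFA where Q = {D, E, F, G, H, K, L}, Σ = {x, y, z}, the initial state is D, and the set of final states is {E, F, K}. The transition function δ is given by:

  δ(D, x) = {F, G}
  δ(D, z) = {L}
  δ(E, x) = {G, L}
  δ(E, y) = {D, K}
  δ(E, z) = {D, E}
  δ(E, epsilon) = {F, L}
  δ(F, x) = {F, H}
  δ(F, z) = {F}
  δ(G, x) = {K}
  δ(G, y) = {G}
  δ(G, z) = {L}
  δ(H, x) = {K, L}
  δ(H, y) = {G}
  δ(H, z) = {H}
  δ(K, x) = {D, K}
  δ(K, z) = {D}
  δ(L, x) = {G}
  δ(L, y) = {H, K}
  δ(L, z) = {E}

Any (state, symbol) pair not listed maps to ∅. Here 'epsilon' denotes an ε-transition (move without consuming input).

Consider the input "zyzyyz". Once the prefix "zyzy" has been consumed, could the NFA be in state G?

Start in {D}.
Read 'z': D→{L}; now {L}.
Read 'y': L→{H, K}; now {H, K}.
Read 'z': H→{H}, K→{D}; now {D, H}.
Read 'y': D→∅, H→{G}; now {G}.
State G is in {G}.

Yes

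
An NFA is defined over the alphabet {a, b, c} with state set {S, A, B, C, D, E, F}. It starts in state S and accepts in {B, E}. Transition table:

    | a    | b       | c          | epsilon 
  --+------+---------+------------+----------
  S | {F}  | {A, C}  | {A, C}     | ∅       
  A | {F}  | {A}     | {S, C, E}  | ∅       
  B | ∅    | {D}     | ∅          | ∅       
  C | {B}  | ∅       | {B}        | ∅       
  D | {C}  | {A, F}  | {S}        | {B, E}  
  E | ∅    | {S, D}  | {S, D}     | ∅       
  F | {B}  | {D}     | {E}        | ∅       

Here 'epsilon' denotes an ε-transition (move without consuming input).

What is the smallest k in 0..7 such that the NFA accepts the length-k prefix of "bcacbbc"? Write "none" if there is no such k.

2

Start in {S}.
Read 'b': {S} → {A, C}.
Read 'c': {A, C} → {S, B, C, E}.
None of the earlier sets intersect F, but {S, B, C, E} does.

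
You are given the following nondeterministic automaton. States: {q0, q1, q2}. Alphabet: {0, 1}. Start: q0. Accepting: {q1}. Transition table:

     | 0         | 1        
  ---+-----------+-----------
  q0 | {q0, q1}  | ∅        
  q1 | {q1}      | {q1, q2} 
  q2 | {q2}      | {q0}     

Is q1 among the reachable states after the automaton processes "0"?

Start in {q0}.
Read '0': q0→{q0, q1}; now {q0, q1}.
State q1 is in {q0, q1}.

Yes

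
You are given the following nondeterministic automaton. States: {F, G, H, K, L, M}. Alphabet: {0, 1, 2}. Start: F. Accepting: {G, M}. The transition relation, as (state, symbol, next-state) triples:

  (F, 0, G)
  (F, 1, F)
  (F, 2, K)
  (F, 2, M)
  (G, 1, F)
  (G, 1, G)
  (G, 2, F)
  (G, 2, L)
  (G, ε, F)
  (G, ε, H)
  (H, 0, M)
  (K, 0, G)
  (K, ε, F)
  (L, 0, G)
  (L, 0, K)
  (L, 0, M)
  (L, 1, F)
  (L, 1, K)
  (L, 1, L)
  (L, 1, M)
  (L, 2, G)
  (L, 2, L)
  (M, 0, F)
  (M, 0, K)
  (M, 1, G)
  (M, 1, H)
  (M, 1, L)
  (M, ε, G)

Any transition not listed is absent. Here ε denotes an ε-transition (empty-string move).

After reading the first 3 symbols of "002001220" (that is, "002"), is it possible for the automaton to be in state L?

Yes

Start in {F}.
Read '0': {F} → {F, G, H}.
Read '0': {F, G, H} → {F, G, H, M}.
Read '2': {F, G, H, M} → {F, G, H, K, L, M}.
State L is in {F, G, H, K, L, M}.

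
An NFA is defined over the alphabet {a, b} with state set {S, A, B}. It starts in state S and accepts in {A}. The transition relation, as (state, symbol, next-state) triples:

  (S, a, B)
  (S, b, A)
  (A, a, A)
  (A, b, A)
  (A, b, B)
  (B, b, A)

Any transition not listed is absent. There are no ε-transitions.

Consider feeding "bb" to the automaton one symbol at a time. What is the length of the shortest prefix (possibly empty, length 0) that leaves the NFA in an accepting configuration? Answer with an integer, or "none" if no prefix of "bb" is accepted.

1

Start in {S}.
Read 'b': S→{A}; now {A}.
None of the earlier sets intersect F, but {A} does.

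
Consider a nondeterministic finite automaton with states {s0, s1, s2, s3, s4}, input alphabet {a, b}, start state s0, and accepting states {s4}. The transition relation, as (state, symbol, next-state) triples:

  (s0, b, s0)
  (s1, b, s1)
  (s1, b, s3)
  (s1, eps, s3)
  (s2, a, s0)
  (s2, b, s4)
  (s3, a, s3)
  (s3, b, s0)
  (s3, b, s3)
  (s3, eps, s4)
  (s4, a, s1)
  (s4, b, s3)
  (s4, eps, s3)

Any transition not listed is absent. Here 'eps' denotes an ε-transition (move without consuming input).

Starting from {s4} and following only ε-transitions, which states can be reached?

{s3, s4}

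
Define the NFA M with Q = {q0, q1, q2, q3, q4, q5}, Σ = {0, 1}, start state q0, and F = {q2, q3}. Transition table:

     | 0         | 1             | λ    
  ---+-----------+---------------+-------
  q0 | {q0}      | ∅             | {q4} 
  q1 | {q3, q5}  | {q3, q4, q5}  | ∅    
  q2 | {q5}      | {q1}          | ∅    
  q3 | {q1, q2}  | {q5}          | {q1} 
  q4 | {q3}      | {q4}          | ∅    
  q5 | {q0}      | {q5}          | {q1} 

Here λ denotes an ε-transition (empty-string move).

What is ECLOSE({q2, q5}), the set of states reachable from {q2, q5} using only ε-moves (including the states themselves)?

{q1, q2, q5}

Begin with {q2, q5}.
ε-move q5 → q1; add q1.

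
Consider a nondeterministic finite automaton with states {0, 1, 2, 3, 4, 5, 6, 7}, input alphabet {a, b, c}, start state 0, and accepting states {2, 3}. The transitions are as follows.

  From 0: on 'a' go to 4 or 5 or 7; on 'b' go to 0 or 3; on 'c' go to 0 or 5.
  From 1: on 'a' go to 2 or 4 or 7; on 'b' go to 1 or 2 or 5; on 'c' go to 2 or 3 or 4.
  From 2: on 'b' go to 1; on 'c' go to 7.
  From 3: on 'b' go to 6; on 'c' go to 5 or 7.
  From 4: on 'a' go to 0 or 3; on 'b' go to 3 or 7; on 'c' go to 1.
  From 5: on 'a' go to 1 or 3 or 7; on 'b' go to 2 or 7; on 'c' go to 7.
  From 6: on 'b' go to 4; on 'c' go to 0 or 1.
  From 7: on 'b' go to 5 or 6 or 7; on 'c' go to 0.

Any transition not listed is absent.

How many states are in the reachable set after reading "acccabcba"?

6

Start in {0}.
Read 'a': {0} → {4, 5, 7}.
Read 'c': {4, 5, 7} → {0, 1, 7}.
Read 'c': {0, 1, 7} → {0, 2, 3, 4, 5}.
Read 'c': {0, 2, 3, 4, 5} → {0, 1, 5, 7}.
Read 'a': {0, 1, 5, 7} → {1, 2, 3, 4, 5, 7}.
Read 'b': {1, 2, 3, 4, 5, 7} → {1, 2, 3, 5, 6, 7}.
Read 'c': {1, 2, 3, 5, 6, 7} → {0, 1, 2, 3, 4, 5, 7}.
Read 'b': {0, 1, 2, 3, 4, 5, 7} → {0, 1, 2, 3, 5, 6, 7}.
Read 'a': {0, 1, 2, 3, 5, 6, 7} → {1, 2, 3, 4, 5, 7}.
That set has 6 states.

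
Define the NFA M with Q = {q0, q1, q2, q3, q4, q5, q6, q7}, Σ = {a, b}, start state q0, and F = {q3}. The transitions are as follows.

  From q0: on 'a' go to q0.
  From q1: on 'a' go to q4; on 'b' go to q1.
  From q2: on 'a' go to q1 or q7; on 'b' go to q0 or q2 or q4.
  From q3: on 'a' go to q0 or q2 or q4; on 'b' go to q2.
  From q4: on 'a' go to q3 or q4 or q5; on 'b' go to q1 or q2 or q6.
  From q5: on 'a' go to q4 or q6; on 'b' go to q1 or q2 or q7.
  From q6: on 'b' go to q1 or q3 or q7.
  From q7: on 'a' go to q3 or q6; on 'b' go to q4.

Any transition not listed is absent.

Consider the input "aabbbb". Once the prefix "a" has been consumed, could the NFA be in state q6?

No

Start in {q0}.
Read 'a': q0→{q0}; now {q0}.
State q6 is not in {q0}.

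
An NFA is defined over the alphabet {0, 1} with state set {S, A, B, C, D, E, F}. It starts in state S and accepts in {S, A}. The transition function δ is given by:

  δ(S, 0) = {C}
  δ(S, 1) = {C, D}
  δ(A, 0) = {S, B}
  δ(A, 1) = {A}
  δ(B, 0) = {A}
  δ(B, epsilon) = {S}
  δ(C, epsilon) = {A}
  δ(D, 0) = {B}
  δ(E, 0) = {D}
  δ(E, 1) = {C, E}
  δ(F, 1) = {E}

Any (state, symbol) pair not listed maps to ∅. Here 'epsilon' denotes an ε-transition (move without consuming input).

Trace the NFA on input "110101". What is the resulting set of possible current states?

Start in {S}.
Read '1': {S} → {A, C, D}.
Read '1': {A, C, D} → {A}.
Read '0': {A} → {S, B}.
Read '1': {S, B} → {A, C, D}.
Read '0': {A, C, D} → {S, B}.
Read '1': {S, B} → {A, C, D}.

{A, C, D}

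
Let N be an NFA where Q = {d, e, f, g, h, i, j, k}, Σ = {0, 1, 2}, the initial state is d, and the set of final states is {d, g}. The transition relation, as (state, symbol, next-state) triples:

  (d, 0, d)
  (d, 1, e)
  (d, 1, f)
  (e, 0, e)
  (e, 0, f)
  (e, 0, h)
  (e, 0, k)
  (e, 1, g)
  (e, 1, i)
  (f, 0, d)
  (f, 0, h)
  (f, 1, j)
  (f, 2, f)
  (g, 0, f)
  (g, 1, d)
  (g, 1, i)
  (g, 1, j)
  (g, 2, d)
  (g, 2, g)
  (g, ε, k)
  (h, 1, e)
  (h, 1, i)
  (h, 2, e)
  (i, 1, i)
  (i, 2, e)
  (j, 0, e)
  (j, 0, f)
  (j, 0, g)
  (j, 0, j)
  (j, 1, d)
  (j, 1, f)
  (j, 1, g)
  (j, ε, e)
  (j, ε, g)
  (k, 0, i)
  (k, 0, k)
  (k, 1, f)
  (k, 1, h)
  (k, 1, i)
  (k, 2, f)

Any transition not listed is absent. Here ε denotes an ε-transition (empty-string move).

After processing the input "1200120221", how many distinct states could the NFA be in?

0

Start in {d}.
Read '1': {d} → {e, f}.
Read '2': {e, f} → {f}.
Read '0': {f} → {d, h}.
Read '0': {d, h} → {d}.
Read '1': {d} → {e, f}.
Read '2': {e, f} → {f}.
Read '0': {f} → {d, h}.
Read '2': {d, h} → {e}.
Read '2': {e} → ∅.
The set is empty and remains empty for the remaining 1 symbol.
That set has 0 states.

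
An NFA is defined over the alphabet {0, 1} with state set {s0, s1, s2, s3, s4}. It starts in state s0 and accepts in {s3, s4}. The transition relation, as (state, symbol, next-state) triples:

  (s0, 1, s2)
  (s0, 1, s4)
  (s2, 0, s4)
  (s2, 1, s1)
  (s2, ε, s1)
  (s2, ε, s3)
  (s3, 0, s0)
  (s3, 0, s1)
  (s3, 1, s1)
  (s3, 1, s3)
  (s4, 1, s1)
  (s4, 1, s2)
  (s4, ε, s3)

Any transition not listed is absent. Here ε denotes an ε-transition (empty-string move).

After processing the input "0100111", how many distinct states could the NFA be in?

Start in {s0}.
Read '0': s0→∅; now ∅.
The set is empty and remains empty for the remaining 6 symbols.
That set has 0 states.

0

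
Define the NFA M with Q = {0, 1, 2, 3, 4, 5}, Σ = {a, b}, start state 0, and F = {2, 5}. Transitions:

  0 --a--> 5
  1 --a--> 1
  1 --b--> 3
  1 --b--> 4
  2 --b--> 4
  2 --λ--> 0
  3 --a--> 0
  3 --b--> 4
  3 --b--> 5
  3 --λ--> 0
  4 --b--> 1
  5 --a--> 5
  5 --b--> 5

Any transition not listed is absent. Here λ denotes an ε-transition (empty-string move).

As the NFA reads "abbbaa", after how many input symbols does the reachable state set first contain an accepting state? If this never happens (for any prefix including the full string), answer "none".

Start in {0}.
Read 'a': {0} → {5}.
None of the earlier sets intersect F, but {5} does.

1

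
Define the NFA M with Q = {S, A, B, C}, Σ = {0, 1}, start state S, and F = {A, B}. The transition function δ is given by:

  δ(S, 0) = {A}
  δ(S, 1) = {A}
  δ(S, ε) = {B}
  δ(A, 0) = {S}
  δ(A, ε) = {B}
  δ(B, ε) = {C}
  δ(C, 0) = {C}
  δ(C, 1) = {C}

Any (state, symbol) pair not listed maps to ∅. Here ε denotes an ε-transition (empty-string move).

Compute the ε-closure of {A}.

{A, B, C}

Begin with {A}.
ε-move A → B; add B.
ε-move B → C; add C.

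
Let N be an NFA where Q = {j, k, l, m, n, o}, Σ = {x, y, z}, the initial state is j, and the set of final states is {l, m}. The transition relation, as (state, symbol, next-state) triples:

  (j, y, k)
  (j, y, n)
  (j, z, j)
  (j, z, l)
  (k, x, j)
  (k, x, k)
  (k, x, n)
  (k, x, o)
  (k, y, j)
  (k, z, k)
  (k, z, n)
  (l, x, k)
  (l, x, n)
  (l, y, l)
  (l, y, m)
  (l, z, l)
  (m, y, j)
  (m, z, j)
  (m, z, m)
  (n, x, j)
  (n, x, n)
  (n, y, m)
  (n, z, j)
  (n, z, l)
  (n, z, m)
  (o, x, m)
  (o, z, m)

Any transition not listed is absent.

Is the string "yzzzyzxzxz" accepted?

Start in {j}.
Read 'y': j→{k, n}; now {k, n}.
Read 'z': k→{k, n}, n→{j, l, m}; now {j, k, l, m, n}.
Read 'z': j→{j, l}, k→{k, n}, l→{l}, m→{j, m}, n→{j, l, m}; now {j, k, l, m, n}.
Read 'z': j→{j, l}, k→{k, n}, l→{l}, m→{j, m}, n→{j, l, m}; now {j, k, l, m, n}.
Read 'y': j→{k, n}, k→{j}, l→{l, m}, m→{j}, n→{m}; now {j, k, l, m, n}.
Read 'z': j→{j, l}, k→{k, n}, l→{l}, m→{j, m}, n→{j, l, m}; now {j, k, l, m, n}.
Read 'x': j→∅, k→{j, k, n, o}, l→{k, n}, m→∅, n→{j, n}; now {j, k, n, o}.
Read 'z': j→{j, l}, k→{k, n}, n→{j, l, m}, o→{m}; now {j, k, l, m, n}.
Read 'x': j→∅, k→{j, k, n, o}, l→{k, n}, m→∅, n→{j, n}; now {j, k, n, o}.
Read 'z': j→{j, l}, k→{k, n}, n→{j, l, m}, o→{m}; now {j, k, l, m, n}.
The final set {j, k, l, m, n} contains the accepting states l, m.

Yes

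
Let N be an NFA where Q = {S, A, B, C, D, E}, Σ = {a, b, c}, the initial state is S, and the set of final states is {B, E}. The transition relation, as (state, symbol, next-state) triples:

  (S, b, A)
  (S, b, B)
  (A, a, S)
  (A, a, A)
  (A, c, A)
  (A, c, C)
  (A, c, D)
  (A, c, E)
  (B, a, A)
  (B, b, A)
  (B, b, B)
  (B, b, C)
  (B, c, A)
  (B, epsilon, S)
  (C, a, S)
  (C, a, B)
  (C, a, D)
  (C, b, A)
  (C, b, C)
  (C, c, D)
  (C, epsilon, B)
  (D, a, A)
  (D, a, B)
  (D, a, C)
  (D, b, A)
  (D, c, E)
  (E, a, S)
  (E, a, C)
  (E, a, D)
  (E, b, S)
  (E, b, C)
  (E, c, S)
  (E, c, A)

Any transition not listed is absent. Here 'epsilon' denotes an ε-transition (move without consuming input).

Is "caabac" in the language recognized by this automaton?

No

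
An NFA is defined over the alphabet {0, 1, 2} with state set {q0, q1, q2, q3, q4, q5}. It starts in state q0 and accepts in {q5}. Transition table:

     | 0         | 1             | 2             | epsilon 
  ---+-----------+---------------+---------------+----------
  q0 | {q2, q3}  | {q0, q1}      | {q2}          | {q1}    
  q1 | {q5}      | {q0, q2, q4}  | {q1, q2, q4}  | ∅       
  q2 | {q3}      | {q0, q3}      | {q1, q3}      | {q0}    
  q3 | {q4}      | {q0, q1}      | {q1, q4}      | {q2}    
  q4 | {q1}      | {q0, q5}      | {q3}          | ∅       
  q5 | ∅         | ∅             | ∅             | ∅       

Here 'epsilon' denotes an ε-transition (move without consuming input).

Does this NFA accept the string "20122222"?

No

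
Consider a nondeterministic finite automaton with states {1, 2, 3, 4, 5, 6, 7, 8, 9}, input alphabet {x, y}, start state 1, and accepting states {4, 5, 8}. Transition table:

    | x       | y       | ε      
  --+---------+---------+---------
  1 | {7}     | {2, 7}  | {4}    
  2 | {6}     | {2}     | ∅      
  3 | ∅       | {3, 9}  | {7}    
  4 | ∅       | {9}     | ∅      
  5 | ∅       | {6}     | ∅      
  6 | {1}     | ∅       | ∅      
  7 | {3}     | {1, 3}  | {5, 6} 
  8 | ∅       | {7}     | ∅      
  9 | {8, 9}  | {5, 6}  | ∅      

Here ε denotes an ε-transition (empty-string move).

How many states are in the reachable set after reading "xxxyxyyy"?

8

Start: ε-closure({1}) = {1, 4}.
Read 'x': 1→{7}, 4→∅; union {7}; ε-closure = {5, 6, 7}.
Read 'x': 5→∅, 6→{1}, 7→{3}; union {1, 3}; ε-closure = {1, 3, 4, 5, 6, 7}.
Read 'x': 1→{7}, 3→∅, 4→∅, 5→∅, 6→{1}, 7→{3}; union {1, 3, 7}; ε-closure = {1, 3, 4, 5, 6, 7}.
Read 'y': 1→{2, 7}, 3→{3, 9}, 4→{9}, 5→{6}, 6→∅, 7→{1, 3}; union {1, 2, 3, 6, 7, 9}; ε-closure = {1, 2, 3, 4, 5, 6, 7, 9}.
Read 'x': 1→{7}, 2→{6}, 3→∅, 4→∅, 5→∅, 6→{1}, 7→{3}, 9→{8, 9}; union {1, 3, 6, 7, 8, 9}; ε-closure = {1, 3, 4, 5, 6, 7, 8, 9}.
Read 'y': 1→{2, 7}, 3→{3, 9}, 4→{9}, 5→{6}, 6→∅, 7→{1, 3}, 8→{7}, 9→{5, 6}; union {1, 2, 3, 5, 6, 7, 9}; ε-closure = {1, 2, 3, 4, 5, 6, 7, 9}.
Read 'y': 1→{2, 7}, 2→{2}, 3→{3, 9}, 4→{9}, 5→{6}, 6→∅, 7→{1, 3}, 9→{5, 6}; union {1, 2, 3, 5, 6, 7, 9}; ε-closure = {1, 2, 3, 4, 5, 6, 7, 9}.
Read 'y': 1→{2, 7}, 2→{2}, 3→{3, 9}, 4→{9}, 5→{6}, 6→∅, 7→{1, 3}, 9→{5, 6}; union {1, 2, 3, 5, 6, 7, 9}; ε-closure = {1, 2, 3, 4, 5, 6, 7, 9}.
That set has 8 states.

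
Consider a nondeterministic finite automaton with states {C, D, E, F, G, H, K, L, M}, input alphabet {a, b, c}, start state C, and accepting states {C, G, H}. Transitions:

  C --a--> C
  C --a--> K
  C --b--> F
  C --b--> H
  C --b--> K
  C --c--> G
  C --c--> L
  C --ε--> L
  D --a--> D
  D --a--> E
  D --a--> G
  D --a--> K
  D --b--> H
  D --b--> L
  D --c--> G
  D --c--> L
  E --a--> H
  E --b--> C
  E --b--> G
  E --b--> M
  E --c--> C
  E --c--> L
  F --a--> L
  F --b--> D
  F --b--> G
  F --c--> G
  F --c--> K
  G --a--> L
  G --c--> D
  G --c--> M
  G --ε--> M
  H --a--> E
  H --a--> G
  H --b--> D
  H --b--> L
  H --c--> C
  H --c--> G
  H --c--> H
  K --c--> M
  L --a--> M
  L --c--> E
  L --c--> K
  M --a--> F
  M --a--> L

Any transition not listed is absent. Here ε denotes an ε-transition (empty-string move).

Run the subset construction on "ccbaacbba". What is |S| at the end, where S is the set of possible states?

Start: ε-closure({C}) = {C, L}.
Read 'c': C→{G, L}, L→{E, K}; union {E, G, K, L}; ε-closure = {E, G, K, L, M}.
Read 'c': E→{C, L}, G→{D, M}, K→{M}, L→{E, K}, M→∅; now {C, D, E, K, L, M}.
Read 'b': C→{F, H, K}, D→{H, L}, E→{C, G, M}, K→∅, L→∅, M→∅; now {C, F, G, H, K, L, M}.
Read 'a': C→{C, K}, F→{L}, G→{L}, H→{E, G}, K→∅, L→{M}, M→{F, L}; now {C, E, F, G, K, L, M}.
Read 'a': C→{C, K}, E→{H}, F→{L}, G→{L}, K→∅, L→{M}, M→{F, L}; now {C, F, H, K, L, M}.
Read 'c': C→{G, L}, F→{G, K}, H→{C, G, H}, K→{M}, L→{E, K}, M→∅; now {C, E, G, H, K, L, M}.
Read 'b': C→{F, H, K}, E→{C, G, M}, G→∅, H→{D, L}, K→∅, L→∅, M→∅; now {C, D, F, G, H, K, L, M}.
Read 'b': C→{F, H, K}, D→{H, L}, F→{D, G}, G→∅, H→{D, L}, K→∅, L→∅, M→∅; union {D, F, G, H, K, L}; ε-closure = {D, F, G, H, K, L, M}.
Read 'a': D→{D, E, G, K}, F→{L}, G→{L}, H→{E, G}, K→∅, L→{M}, M→{F, L}; now {D, E, F, G, K, L, M}.
That set has 7 states.

7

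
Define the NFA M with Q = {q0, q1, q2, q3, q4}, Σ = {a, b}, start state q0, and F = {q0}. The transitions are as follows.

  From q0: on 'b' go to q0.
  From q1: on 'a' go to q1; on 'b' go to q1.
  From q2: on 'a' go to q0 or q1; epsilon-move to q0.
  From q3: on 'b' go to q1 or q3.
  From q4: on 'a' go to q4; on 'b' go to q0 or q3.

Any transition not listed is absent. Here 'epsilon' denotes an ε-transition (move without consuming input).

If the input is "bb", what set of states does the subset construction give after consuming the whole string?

Start in {q0}.
Read 'b': {q0} → {q0}.
Read 'b': {q0} → {q0}.

{q0}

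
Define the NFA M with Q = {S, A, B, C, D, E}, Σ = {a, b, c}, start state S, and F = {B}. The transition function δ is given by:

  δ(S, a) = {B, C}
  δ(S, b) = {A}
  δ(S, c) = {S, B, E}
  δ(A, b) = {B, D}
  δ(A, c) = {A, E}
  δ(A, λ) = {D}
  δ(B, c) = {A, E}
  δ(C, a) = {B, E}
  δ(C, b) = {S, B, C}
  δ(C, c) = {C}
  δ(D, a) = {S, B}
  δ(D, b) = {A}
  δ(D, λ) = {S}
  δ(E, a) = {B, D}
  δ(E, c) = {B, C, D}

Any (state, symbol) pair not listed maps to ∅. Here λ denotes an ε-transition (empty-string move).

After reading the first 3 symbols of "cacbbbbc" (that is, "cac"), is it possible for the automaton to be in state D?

Yes

Start in {S}.
Read 'c': {S} → {S, B, E}.
Read 'a': {S, B, E} → {S, B, C, D}.
Read 'c': {S, B, C, D} → {S, A, B, C, D, E}.
State D is in {S, A, B, C, D, E}.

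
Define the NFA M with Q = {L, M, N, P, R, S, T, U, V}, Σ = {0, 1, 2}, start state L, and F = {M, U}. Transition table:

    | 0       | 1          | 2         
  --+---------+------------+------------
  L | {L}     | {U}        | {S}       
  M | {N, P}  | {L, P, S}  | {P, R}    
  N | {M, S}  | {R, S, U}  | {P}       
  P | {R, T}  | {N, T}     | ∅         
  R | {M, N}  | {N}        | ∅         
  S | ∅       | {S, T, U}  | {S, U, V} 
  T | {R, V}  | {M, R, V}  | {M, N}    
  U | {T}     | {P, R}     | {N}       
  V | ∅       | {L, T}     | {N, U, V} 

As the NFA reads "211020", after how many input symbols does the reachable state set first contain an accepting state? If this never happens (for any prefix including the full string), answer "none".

Start in {L}.
Read '2': {L} → {S}.
Read '1': {S} → {S, T, U}.
None of the earlier sets intersect F, but {S, T, U} does.

2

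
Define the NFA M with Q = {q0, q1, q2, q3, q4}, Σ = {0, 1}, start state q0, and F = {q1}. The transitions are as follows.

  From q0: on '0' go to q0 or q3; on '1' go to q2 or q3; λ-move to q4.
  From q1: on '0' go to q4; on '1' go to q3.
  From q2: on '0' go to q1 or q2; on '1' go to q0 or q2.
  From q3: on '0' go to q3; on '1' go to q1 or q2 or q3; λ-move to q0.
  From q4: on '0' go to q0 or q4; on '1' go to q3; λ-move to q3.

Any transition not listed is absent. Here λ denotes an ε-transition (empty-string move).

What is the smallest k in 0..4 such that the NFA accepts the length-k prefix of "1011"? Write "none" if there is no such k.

1

Start: ε-closure({q0}) = {q0, q3, q4}.
Read '1': {q0, q3, q4} → {q0, q1, q2, q3, q4}.
None of the earlier sets intersect F, but {q0, q1, q2, q3, q4} does.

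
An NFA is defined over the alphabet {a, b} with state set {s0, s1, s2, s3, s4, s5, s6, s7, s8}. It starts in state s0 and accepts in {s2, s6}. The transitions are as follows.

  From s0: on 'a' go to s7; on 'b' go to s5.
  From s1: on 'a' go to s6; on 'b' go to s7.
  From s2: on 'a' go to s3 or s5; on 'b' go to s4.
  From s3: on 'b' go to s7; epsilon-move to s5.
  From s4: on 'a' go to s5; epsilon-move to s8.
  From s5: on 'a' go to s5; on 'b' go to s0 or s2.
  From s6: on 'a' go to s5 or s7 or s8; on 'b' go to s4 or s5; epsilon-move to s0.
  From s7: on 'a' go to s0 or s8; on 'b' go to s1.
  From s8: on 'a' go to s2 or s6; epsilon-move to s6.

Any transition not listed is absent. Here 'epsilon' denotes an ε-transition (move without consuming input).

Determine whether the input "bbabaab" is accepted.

Start in {s0}.
Read 'b': s0→{s5}; now {s5}.
Read 'b': s5→{s0, s2}; now {s0, s2}.
Read 'a': s0→{s7}, s2→{s3, s5}; now {s3, s5, s7}.
Read 'b': s3→{s7}, s5→{s0, s2}, s7→{s1}; now {s0, s1, s2, s7}.
Read 'a': s0→{s7}, s1→{s6}, s2→{s3, s5}, s7→{s0, s8}; now {s0, s3, s5, s6, s7, s8}.
Read 'a': s0→{s7}, s3→∅, s5→{s5}, s6→{s5, s7, s8}, s7→{s0, s8}, s8→{s2, s6}; now {s0, s2, s5, s6, s7, s8}.
Read 'b': s0→{s5}, s2→{s4}, s5→{s0, s2}, s6→{s4, s5}, s7→{s1}, s8→∅; union {s0, s1, s2, s4, s5}; ε-closure = {s0, s1, s2, s4, s5, s6, s8}.
The final set {s0, s1, s2, s4, s5, s6, s8} contains the accepting states s2, s6.

Yes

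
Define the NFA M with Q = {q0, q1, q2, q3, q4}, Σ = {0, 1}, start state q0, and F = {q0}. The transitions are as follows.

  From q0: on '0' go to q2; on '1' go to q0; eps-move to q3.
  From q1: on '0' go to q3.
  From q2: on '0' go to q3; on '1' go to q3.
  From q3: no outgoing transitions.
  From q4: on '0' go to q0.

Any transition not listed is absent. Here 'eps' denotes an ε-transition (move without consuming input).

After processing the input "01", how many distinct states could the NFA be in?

1

Start: ε-closure({q0}) = {q0, q3}.
Read '0': q0→{q2}, q3→∅; now {q2}.
Read '1': q2→{q3}; now {q3}.
That set has 1 state.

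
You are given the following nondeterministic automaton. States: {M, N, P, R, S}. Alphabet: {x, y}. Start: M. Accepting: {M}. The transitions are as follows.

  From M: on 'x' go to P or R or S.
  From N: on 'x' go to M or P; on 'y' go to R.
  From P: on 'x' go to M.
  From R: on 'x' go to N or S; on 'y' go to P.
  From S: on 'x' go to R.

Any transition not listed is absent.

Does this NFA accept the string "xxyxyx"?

No

Start in {M}.
Read 'x': M→{P, R, S}; now {P, R, S}.
Read 'x': P→{M}, R→{N, S}, S→{R}; now {M, N, R, S}.
Read 'y': M→∅, N→{R}, R→{P}, S→∅; now {P, R}.
Read 'x': P→{M}, R→{N, S}; now {M, N, S}.
Read 'y': M→∅, N→{R}, S→∅; now {R}.
Read 'x': R→{N, S}; now {N, S}.
The final set {N, S} contains no accepting state.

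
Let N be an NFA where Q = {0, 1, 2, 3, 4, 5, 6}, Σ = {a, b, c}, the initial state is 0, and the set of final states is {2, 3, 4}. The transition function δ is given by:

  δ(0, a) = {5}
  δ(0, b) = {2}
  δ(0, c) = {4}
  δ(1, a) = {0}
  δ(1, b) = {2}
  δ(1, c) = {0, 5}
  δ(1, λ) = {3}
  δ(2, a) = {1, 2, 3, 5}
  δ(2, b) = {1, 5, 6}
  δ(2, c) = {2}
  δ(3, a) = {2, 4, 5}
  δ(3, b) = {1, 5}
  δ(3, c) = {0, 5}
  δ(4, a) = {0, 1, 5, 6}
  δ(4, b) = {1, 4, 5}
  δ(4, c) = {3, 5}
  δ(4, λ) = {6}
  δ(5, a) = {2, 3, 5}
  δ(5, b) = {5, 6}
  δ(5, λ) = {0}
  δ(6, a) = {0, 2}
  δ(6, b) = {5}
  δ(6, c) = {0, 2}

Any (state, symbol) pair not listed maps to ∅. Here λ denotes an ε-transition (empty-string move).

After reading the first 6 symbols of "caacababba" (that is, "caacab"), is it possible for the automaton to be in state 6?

Yes

Start in {0}.
Read 'c': 0→{4}; union {4}; ε-closure = {4, 6}.
Read 'a': 4→{0, 1, 5, 6}, 6→{0, 2}; union {0, 1, 2, 5, 6}; ε-closure = {0, 1, 2, 3, 5, 6}.
Read 'a': 0→{5}, 1→{0}, 2→{1, 2, 3, 5}, 3→{2, 4, 5}, 5→{2, 3, 5}, 6→{0, 2}; union {0, 1, 2, 3, 4, 5}; ε-closure = {0, 1, 2, 3, 4, 5, 6}.
Read 'c': 0→{4}, 1→{0, 5}, 2→{2}, 3→{0, 5}, 4→{3, 5}, 5→∅, 6→{0, 2}; union {0, 2, 3, 4, 5}; ε-closure = {0, 2, 3, 4, 5, 6}.
Read 'a': 0→{5}, 2→{1, 2, 3, 5}, 3→{2, 4, 5}, 4→{0, 1, 5, 6}, 5→{2, 3, 5}, 6→{0, 2}; now {0, 1, 2, 3, 4, 5, 6}.
Read 'b': 0→{2}, 1→{2}, 2→{1, 5, 6}, 3→{1, 5}, 4→{1, 4, 5}, 5→{5, 6}, 6→{5}; union {1, 2, 4, 5, 6}; ε-closure = {0, 1, 2, 3, 4, 5, 6}.
State 6 is in {0, 1, 2, 3, 4, 5, 6}.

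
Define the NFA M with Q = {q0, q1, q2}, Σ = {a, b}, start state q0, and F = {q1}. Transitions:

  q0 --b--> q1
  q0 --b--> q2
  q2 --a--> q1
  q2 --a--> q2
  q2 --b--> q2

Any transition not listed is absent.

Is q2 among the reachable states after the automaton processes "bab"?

Start in {q0}.
Read 'b': {q0} → {q1, q2}.
Read 'a': {q1, q2} → {q1, q2}.
Read 'b': {q1, q2} → {q2}.
State q2 is in {q2}.

Yes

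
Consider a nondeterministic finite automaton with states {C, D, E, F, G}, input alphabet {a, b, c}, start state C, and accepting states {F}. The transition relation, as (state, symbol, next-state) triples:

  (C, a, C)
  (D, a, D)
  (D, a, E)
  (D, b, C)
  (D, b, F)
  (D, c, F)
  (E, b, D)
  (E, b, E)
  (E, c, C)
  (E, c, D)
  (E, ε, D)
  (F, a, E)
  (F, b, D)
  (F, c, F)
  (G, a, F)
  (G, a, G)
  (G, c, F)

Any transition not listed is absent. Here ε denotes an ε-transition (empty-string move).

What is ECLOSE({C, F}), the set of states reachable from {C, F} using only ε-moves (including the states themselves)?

{C, F}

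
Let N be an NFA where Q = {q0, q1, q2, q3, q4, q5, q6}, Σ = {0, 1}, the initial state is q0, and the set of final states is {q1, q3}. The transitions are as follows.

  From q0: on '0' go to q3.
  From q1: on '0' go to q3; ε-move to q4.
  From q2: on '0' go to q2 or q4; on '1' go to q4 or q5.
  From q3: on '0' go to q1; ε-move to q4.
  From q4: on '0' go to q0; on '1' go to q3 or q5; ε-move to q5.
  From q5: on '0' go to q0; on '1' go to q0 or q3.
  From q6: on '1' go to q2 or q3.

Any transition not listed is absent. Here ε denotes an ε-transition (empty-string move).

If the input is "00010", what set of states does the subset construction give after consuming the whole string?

Start in {q0}.
Read '0': {q0} → {q3, q4, q5}.
Read '0': {q3, q4, q5} → {q0, q1, q4, q5}.
Read '0': {q0, q1, q4, q5} → {q0, q3, q4, q5}.
Read '1': {q0, q3, q4, q5} → {q0, q3, q4, q5}.
Read '0': {q0, q3, q4, q5} → {q0, q1, q3, q4, q5}.

{q0, q1, q3, q4, q5}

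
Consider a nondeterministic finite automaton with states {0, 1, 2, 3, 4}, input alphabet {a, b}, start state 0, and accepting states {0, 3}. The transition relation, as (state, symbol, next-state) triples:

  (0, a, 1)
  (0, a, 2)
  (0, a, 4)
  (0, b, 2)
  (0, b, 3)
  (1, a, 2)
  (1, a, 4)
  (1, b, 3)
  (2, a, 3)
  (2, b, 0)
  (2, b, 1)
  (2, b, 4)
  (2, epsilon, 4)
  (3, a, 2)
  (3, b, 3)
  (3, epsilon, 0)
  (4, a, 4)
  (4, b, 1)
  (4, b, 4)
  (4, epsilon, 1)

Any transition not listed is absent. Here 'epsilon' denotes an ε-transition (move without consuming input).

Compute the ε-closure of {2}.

Begin with {2}.
ε-move 2 → 4; add 4.
ε-move 4 → 1; add 1.

{1, 2, 4}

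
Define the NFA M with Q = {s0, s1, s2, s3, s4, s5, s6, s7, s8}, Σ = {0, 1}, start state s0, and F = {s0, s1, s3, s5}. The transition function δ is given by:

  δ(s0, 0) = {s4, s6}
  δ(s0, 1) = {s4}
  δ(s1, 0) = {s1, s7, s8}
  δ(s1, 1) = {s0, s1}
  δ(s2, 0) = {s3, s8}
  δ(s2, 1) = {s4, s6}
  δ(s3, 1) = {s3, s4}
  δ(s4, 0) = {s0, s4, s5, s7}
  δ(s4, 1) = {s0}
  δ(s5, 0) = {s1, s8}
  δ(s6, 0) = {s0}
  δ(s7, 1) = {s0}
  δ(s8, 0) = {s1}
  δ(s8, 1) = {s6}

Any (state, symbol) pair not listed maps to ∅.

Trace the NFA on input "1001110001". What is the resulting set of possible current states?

Start in {s0}.
Read '1': {s0} → {s4}.
Read '0': {s4} → {s0, s4, s5, s7}.
Read '0': {s0, s4, s5, s7} → {s0, s1, s4, s5, s6, s7, s8}.
Read '1': {s0, s1, s4, s5, s6, s7, s8} → {s0, s1, s4, s6}.
Read '1': {s0, s1, s4, s6} → {s0, s1, s4}.
Read '1': {s0, s1, s4} → {s0, s1, s4}.
Read '0': {s0, s1, s4} → {s0, s1, s4, s5, s6, s7, s8}.
Read '0': {s0, s1, s4, s5, s6, s7, s8} → {s0, s1, s4, s5, s6, s7, s8}.
Read '0': {s0, s1, s4, s5, s6, s7, s8} → {s0, s1, s4, s5, s6, s7, s8}.
Read '1': {s0, s1, s4, s5, s6, s7, s8} → {s0, s1, s4, s6}.

{s0, s1, s4, s6}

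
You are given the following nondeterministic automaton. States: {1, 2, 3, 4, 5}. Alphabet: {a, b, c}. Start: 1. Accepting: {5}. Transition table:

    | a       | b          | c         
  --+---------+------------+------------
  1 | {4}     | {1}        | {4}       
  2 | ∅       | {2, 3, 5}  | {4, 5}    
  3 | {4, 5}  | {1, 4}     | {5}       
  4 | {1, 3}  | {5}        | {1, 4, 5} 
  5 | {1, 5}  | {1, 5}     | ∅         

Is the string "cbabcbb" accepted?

Yes

Start in {1}.
Read 'c': {1} → {4}.
Read 'b': {4} → {5}.
Read 'a': {5} → {1, 5}.
Read 'b': {1, 5} → {1, 5}.
Read 'c': {1, 5} → {4}.
Read 'b': {4} → {5}.
Read 'b': {5} → {1, 5}.
The final set {1, 5} contains the accepting state 5.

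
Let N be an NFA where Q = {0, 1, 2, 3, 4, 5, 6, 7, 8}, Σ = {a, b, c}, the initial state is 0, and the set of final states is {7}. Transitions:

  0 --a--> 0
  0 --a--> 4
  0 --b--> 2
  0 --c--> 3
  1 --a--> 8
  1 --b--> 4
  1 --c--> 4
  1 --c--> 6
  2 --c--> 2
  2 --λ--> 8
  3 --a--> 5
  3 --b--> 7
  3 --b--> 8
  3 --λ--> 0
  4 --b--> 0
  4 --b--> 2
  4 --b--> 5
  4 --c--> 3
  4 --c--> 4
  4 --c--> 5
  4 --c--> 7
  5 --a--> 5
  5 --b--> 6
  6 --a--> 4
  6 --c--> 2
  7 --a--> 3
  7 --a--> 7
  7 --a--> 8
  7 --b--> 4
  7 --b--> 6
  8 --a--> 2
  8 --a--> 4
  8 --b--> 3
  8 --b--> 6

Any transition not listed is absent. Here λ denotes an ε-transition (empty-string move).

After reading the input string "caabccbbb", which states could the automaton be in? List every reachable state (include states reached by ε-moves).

Start in {0}.
Read 'c': 0→{3}; union {3}; ε-closure = {0, 3}.
Read 'a': 0→{0, 4}, 3→{5}; now {0, 4, 5}.
Read 'a': 0→{0, 4}, 4→∅, 5→{5}; now {0, 4, 5}.
Read 'b': 0→{2}, 4→{0, 2, 5}, 5→{6}; union {0, 2, 5, 6}; ε-closure = {0, 2, 5, 6, 8}.
Read 'c': 0→{3}, 2→{2}, 5→∅, 6→{2}, 8→∅; union {2, 3}; ε-closure = {0, 2, 3, 8}.
Read 'c': 0→{3}, 2→{2}, 3→∅, 8→∅; union {2, 3}; ε-closure = {0, 2, 3, 8}.
Read 'b': 0→{2}, 2→∅, 3→{7, 8}, 8→{3, 6}; union {2, 3, 6, 7, 8}; ε-closure = {0, 2, 3, 6, 7, 8}.
Read 'b': 0→{2}, 2→∅, 3→{7, 8}, 6→∅, 7→{4, 6}, 8→{3, 6}; union {2, 3, 4, 6, 7, 8}; ε-closure = {0, 2, 3, 4, 6, 7, 8}.
Read 'b': 0→{2}, 2→∅, 3→{7, 8}, 4→{0, 2, 5}, 6→∅, 7→{4, 6}, 8→{3, 6}; now {0, 2, 3, 4, 5, 6, 7, 8}.

{0, 2, 3, 4, 5, 6, 7, 8}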